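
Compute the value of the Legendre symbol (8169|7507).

1

Reduce the numerator: 8169 ≡ 662 (mod 7507), so (8169|7507) = (662|7507).
Factor out 2: 662 = 2·331. Since 7507 ≡ 3 (mod 8), (2|7507) = -1. Now have -(331|7507).
Both 331 ≡ 3 and 7507 ≡ 3 (mod 4), so reciprocity gives (331|7507) = -(7507|331). Reduce: 7507 ≡ 225 (mod 331). Now have (225|331).
225 ≡ 1 (mod 4), so quadratic reciprocity gives (225|331) = (331|225). Reduce: 331 ≡ 106 (mod 225). Now have (106|225).
Factor out 2: 106 = 2·53. Since 225 ≡ 1 (mod 8), (2|225) = +1. Now have (53|225).
53 ≡ 1 (mod 4), so quadratic reciprocity gives (53|225) = (225|53). Reduce: 225 ≡ 13 (mod 53). Now have (13|53).
13 ≡ 1 (mod 4), so quadratic reciprocity gives (13|53) = (53|13). Reduce: 53 ≡ 1 (mod 13). Now have (1|13).
(1|13) = 1. Collecting the sign factors: 1.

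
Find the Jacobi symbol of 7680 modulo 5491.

1

(7680|5491)
  = (2189|5491)    [7680 ≡ 2189 mod 5491]
  = (5491|2189)    [QR: 2189 ≡ 1 mod 4, sign kept]
  = (1113|2189)    [5491 ≡ 1113 mod 2189]
  = (2189|1113)    [QR: 1113 ≡ 1 mod 4, sign kept]
  = (1076|1113)    [2189 ≡ 1076 mod 1113]
  = (269|1113)    [1113 ≡ 1 mod 8 ⇒ (2|1113)^2 = +1]
  = (1113|269)    [QR: 269 ≡ 1 mod 4, sign kept]
  = (37|269)    [1113 ≡ 37 mod 269]
  = (269|37)    [QR: 37 ≡ 1 mod 4, sign kept]
  = (10|37)    [269 ≡ 10 mod 37]
  = -(5|37)    [37 ≡ 5 mod 8 ⇒ (2|37) = -1]
  = -(37|5)    [QR: 5 ≡ 1 mod 4, sign kept]
  = -(2|5)    [37 ≡ 2 mod 5]
  = (1|5)    [5 ≡ 5 mod 8 ⇒ (2|5) = -1]
  = 1    [(1|5) = 1]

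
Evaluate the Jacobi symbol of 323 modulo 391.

0

Both 323 ≡ 3 and 391 ≡ 3 (mod 4), so reciprocity gives (323/391) = -(391/323). Reduce: 391 ≡ 68 (mod 323). Now have -(68/323).
Factor out 2: 68 = 2^2·17. Since 323 ≡ 3 (mod 8), (2/323) = -1, and (2/323)^2 = +1. Now have -(17/323).
17 ≡ 1 (mod 4), so quadratic reciprocity gives (17/323) = (323/17). Reduce: 323 ≡ 0 (mod 17). Now have -(0/17).
The numerator is now 0 with denominator 17 > 1: the symbol is 0.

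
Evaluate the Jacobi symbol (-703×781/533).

-1

By multiplicativity, (-703·781/533) = (-703/533)·(781/533).
First factor (-703/533):
(-703/533)
  = (363/533)    [-703 ≡ 363 mod 533]
  = (533/363)    [QR: 533 ≡ 1 mod 4, sign kept]
  = (170/363)    [533 ≡ 170 mod 363]
  = -(85/363)    [363 ≡ 3 mod 8 ⇒ (2/363) = -1]
  = -(363/85)    [QR: 85 ≡ 1 mod 4, sign kept]
  = -(23/85)    [363 ≡ 23 mod 85]
  = -(85/23)    [QR: 85 ≡ 1 mod 4, sign kept]
  = -(16/23)    [85 ≡ 16 mod 23]
  = -(1/23)    [23 ≡ 7 mod 8 ⇒ (2/23)^4 = +1]
  = -1    [(1/23) = 1]
Second factor (781/533):
(781/533)
  = (248/533)    [781 ≡ 248 mod 533]
  = -(31/533)    [533 ≡ 5 mod 8 ⇒ (2/533)^3 = -1]
  = -(533/31)    [QR: 533 ≡ 1 mod 4, sign kept]
  = -(6/31)    [533 ≡ 6 mod 31]
  = -(3/31)    [31 ≡ 7 mod 8 ⇒ (2/31) = +1]
  = (31/3)    [QR: both ≡ 3 mod 4, sign flips]
  = (1/3)    [31 ≡ 1 mod 3]
  = 1    [(1/3) = 1]
Product: (-1)·(1) = -1.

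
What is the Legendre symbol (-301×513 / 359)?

1

By multiplicativity, (-301·513 / 359) = (-301 / 359)·(513 / 359).
First factor (-301 / 359):
Pull out -1: (-301 / 359) = (-1 / 359)·(301 / 359). Since 359 ≡ 3 (mod 4), (-1 / 359) = -1. Now have -(301 / 359).
301 ≡ 1 (mod 4), so quadratic reciprocity gives (301 / 359) = (359 / 301). Reduce: 359 ≡ 58 (mod 301). Now have -(58 / 301).
Factor out 2: 58 = 2·29. Since 301 ≡ 5 (mod 8), (2 / 301) = -1. Now have (29 / 301).
29 ≡ 1 (mod 4), so quadratic reciprocity gives (29 / 301) = (301 / 29). Reduce: 301 ≡ 11 (mod 29). Now have (11 / 29).
29 ≡ 1 (mod 4), so quadratic reciprocity gives (11 / 29) = (29 / 11). Reduce: 29 ≡ 7 (mod 11). Now have (7 / 11).
Both 7 ≡ 3 and 11 ≡ 3 (mod 4), so reciprocity gives (7 / 11) = -(11 / 7). Reduce: 11 ≡ 4 (mod 7). Now have -(4 / 7).
Factor out 2: 4 = 2^2. Since 7 ≡ 7 (mod 8), (2 / 7) = +1, and (2 / 7)^2 = +1. Now have -(1 / 7).
(1 / 7) = 1. Collecting the sign factors: -1.
Second factor (513 / 359):
Reduce the numerator: 513 ≡ 154 (mod 359), so (513 / 359) = (154 / 359).
Factor out 2: 154 = 2·77. Since 359 ≡ 7 (mod 8), (2 / 359) = +1. Now have (77 / 359).
77 ≡ 1 (mod 4), so quadratic reciprocity gives (77 / 359) = (359 / 77). Reduce: 359 ≡ 51 (mod 77). Now have (51 / 77).
77 ≡ 1 (mod 4), so quadratic reciprocity gives (51 / 77) = (77 / 51). Reduce: 77 ≡ 26 (mod 51). Now have (26 / 51).
Factor out 2: 26 = 2·13. Since 51 ≡ 3 (mod 8), (2 / 51) = -1. Now have -(13 / 51).
13 ≡ 1 (mod 4), so quadratic reciprocity gives (13 / 51) = (51 / 13). Reduce: 51 ≡ 12 (mod 13). Now have -(12 / 13).
Factor out 2: 12 = 2^2·3. Since 13 ≡ 5 (mod 8), (2 / 13) = -1, and (2 / 13)^2 = +1. Now have -(3 / 13).
13 ≡ 1 (mod 4), so quadratic reciprocity gives (3 / 13) = (13 / 3). Reduce: 13 ≡ 1 (mod 3). Now have -(1 / 3).
(1 / 3) = 1. Collecting the sign factors: -1.
Product: (-1)·(-1) = 1.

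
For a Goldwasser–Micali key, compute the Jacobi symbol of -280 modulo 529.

1

(-280/529)
  = (249/529)    [-280 ≡ 249 mod 529]
  = (529/249)    [QR: 249 ≡ 1 mod 4, sign kept]
  = (31/249)    [529 ≡ 31 mod 249]
  = (249/31)    [QR: 249 ≡ 1 mod 4, sign kept]
  = (1/31)    [249 ≡ 1 mod 31]
  = 1    [(1/31) = 1]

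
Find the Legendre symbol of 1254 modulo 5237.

-1

Factor out 2: 1254 = 2·627. Since 5237 ≡ 5 (mod 8), (2/5237) = -1. Now have -(627/5237).
5237 ≡ 1 (mod 4), so quadratic reciprocity gives (627/5237) = (5237/627). Reduce: 5237 ≡ 221 (mod 627). Now have -(221/627).
221 ≡ 1 (mod 4), so quadratic reciprocity gives (221/627) = (627/221). Reduce: 627 ≡ 185 (mod 221). Now have -(185/221).
185 ≡ 1 (mod 4), so quadratic reciprocity gives (185/221) = (221/185). Reduce: 221 ≡ 36 (mod 185). Now have -(36/185).
Factor out 2: 36 = 2^2·9. Since 185 ≡ 1 (mod 8), (2/185) = +1, and (2/185)^2 = +1. Now have -(9/185).
9 ≡ 1 (mod 4), so quadratic reciprocity gives (9/185) = (185/9). Reduce: 185 ≡ 5 (mod 9). Now have -(5/9).
5 ≡ 1 (mod 4), so quadratic reciprocity gives (5/9) = (9/5). Reduce: 9 ≡ 4 (mod 5). Now have -(4/5).
Factor out 2: 4 = 2^2. Since 5 ≡ 5 (mod 8), (2/5) = -1, and (2/5)^2 = +1. Now have -(1/5).
(1/5) = 1. Collecting the sign factors: -1.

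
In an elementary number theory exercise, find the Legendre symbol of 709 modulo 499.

Reduce the numerator: 709 ≡ 210 (mod 499), so (709/499) = (210/499).
Factor out 2: 210 = 2·105. Since 499 ≡ 3 (mod 8), (2/499) = -1. Now have -(105/499).
105 ≡ 1 (mod 4), so quadratic reciprocity gives (105/499) = (499/105). Reduce: 499 ≡ 79 (mod 105). Now have -(79/105).
105 ≡ 1 (mod 4), so quadratic reciprocity gives (79/105) = (105/79). Reduce: 105 ≡ 26 (mod 79). Now have -(26/79).
Factor out 2: 26 = 2·13. Since 79 ≡ 7 (mod 8), (2/79) = +1. Now have -(13/79).
13 ≡ 1 (mod 4), so quadratic reciprocity gives (13/79) = (79/13). Reduce: 79 ≡ 1 (mod 13). Now have -(1/13).
(1/13) = 1. Collecting the sign factors: -1.

-1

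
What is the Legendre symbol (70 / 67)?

-1

(70 / 67)
  = (3 / 67)    [70 ≡ 3 mod 67]
  = -(67 / 3)    [QR: both ≡ 3 mod 4, sign flips]
  = -(1 / 3)    [67 ≡ 1 mod 3]
  = -1    [(1 / 3) = 1]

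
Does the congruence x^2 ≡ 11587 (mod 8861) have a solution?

Reduce the numerator: 11587 ≡ 2726 (mod 8861), so (11587|8861) = (2726|8861).
Factor out 2: 2726 = 2·1363. Since 8861 ≡ 5 (mod 8), (2|8861) = -1. Now have -(1363|8861).
8861 ≡ 1 (mod 4), so quadratic reciprocity gives (1363|8861) = (8861|1363). Reduce: 8861 ≡ 683 (mod 1363). Now have -(683|1363).
Both 683 ≡ 3 and 1363 ≡ 3 (mod 4), so reciprocity gives (683|1363) = -(1363|683). Reduce: 1363 ≡ 680 (mod 683). Now have (680|683).
Factor out 2: 680 = 2^3·85. Since 683 ≡ 3 (mod 8), (2|683) = -1, and (2|683)^3 = -1. Now have -(85|683).
85 ≡ 1 (mod 4), so quadratic reciprocity gives (85|683) = (683|85). Reduce: 683 ≡ 3 (mod 85). Now have -(3|85).
85 ≡ 1 (mod 4), so quadratic reciprocity gives (3|85) = (85|3). Reduce: 85 ≡ 1 (mod 3). Now have -(1|3).
(1|3) = 1. Collecting the sign factors: -1.
(11587|8861) = -1, and 8861 is prime, so 11587 is not a quadratic residue mod 8861.

no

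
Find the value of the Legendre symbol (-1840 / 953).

(-1840 / 953)
  = (1840 / 953)    [953 ≡ 1 mod 4 ⇒ (-1 / 953) = +1]
  = (887 / 953)    [1840 ≡ 887 mod 953]
  = (953 / 887)    [QR: 953 ≡ 1 mod 4, sign kept]
  = (66 / 887)    [953 ≡ 66 mod 887]
  = (33 / 887)    [887 ≡ 7 mod 8 ⇒ (2 / 887) = +1]
  = (887 / 33)    [QR: 33 ≡ 1 mod 4, sign kept]
  = (29 / 33)    [887 ≡ 29 mod 33]
  = (33 / 29)    [QR: 29 ≡ 1 mod 4, sign kept]
  = (4 / 29)    [33 ≡ 4 mod 29]
  = (1 / 29)    [29 ≡ 5 mod 8 ⇒ (2 / 29)^2 = +1]
  = 1    [(1 / 29) = 1]

1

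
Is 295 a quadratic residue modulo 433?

no

433 ≡ 1 (mod 4), so quadratic reciprocity gives (295|433) = (433|295). Reduce: 433 ≡ 138 (mod 295). Now have (138|295).
Factor out 2: 138 = 2·69. Since 295 ≡ 7 (mod 8), (2|295) = +1. Now have (69|295).
69 ≡ 1 (mod 4), so quadratic reciprocity gives (69|295) = (295|69). Reduce: 295 ≡ 19 (mod 69). Now have (19|69).
69 ≡ 1 (mod 4), so quadratic reciprocity gives (19|69) = (69|19). Reduce: 69 ≡ 12 (mod 19). Now have (12|19).
Factor out 2: 12 = 2^2·3. Since 19 ≡ 3 (mod 8), (2|19) = -1, and (2|19)^2 = +1. Now have (3|19).
Both 3 ≡ 3 and 19 ≡ 3 (mod 4), so reciprocity gives (3|19) = -(19|3). Reduce: 19 ≡ 1 (mod 3). Now have -(1|3).
(1|3) = 1. Collecting the sign factors: -1.
(295|433) = -1, and 433 is prime, so 295 is not a quadratic residue mod 433.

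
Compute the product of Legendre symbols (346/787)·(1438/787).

1

By multiplicativity, (346·1438/787) = (346/787)·(1438/787).
First factor (346/787):
Factor out 2: 346 = 2·173. Since 787 ≡ 3 (mod 8), (2/787) = -1. Now have -(173/787).
173 ≡ 1 (mod 4), so quadratic reciprocity gives (173/787) = (787/173). Reduce: 787 ≡ 95 (mod 173). Now have -(95/173).
173 ≡ 1 (mod 4), so quadratic reciprocity gives (95/173) = (173/95). Reduce: 173 ≡ 78 (mod 95). Now have -(78/95).
Factor out 2: 78 = 2·39. Since 95 ≡ 7 (mod 8), (2/95) = +1. Now have -(39/95).
Both 39 ≡ 3 and 95 ≡ 3 (mod 4), so reciprocity gives (39/95) = -(95/39). Reduce: 95 ≡ 17 (mod 39). Now have (17/39).
17 ≡ 1 (mod 4), so quadratic reciprocity gives (17/39) = (39/17). Reduce: 39 ≡ 5 (mod 17). Now have (5/17).
5 ≡ 1 (mod 4), so quadratic reciprocity gives (5/17) = (17/5). Reduce: 17 ≡ 2 (mod 5). Now have (2/5).
Factor out 2: 2 = 2. Since 5 ≡ 5 (mod 8), (2/5) = -1. Now have -(1/5).
(1/5) = 1. Collecting the sign factors: -1.
Second factor (1438/787):
Reduce the numerator: 1438 ≡ 651 (mod 787), so (1438/787) = (651/787).
Both 651 ≡ 3 and 787 ≡ 3 (mod 4), so reciprocity gives (651/787) = -(787/651). Reduce: 787 ≡ 136 (mod 651). Now have -(136/651).
Factor out 2: 136 = 2^3·17. Since 651 ≡ 3 (mod 8), (2/651) = -1, and (2/651)^3 = -1. Now have (17/651).
17 ≡ 1 (mod 4), so quadratic reciprocity gives (17/651) = (651/17). Reduce: 651 ≡ 5 (mod 17). Now have (5/17).
5 ≡ 1 (mod 4), so quadratic reciprocity gives (5/17) = (17/5). Reduce: 17 ≡ 2 (mod 5). Now have (2/5).
Factor out 2: 2 = 2. Since 5 ≡ 5 (mod 8), (2/5) = -1. Now have -(1/5).
(1/5) = 1. Collecting the sign factors: -1.
Product: (-1)·(-1) = 1.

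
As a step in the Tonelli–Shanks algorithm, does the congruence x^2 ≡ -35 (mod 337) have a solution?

no

Pull out -1: (-35|337) = (-1|337)·(35|337). Since 337 ≡ 1 (mod 4), (-1|337) = +1. Now have (35|337).
337 ≡ 1 (mod 4), so quadratic reciprocity gives (35|337) = (337|35). Reduce: 337 ≡ 22 (mod 35). Now have (22|35).
Factor out 2: 22 = 2·11. Since 35 ≡ 3 (mod 8), (2|35) = -1. Now have -(11|35).
Both 11 ≡ 3 and 35 ≡ 3 (mod 4), so reciprocity gives (11|35) = -(35|11). Reduce: 35 ≡ 2 (mod 11). Now have (2|11).
Factor out 2: 2 = 2. Since 11 ≡ 3 (mod 8), (2|11) = -1. Now have -(1|11).
(1|11) = 1. Collecting the sign factors: -1.
The Legendre symbol is -1, so x^2 ≡ -35 (mod 337) has no solution.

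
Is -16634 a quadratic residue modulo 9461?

yes

(-16634/9461)
  = (2288/9461)    [-16634 ≡ 2288 mod 9461]
  = (143/9461)    [9461 ≡ 5 mod 8 ⇒ (2/9461)^4 = +1]
  = (9461/143)    [QR: 9461 ≡ 1 mod 4, sign kept]
  = (23/143)    [9461 ≡ 23 mod 143]
  = -(143/23)    [QR: both ≡ 3 mod 4, sign flips]
  = -(5/23)    [143 ≡ 5 mod 23]
  = -(23/5)    [QR: 5 ≡ 1 mod 4, sign kept]
  = -(3/5)    [23 ≡ 3 mod 5]
  = -(5/3)    [QR: 5 ≡ 1 mod 4, sign kept]
  = -(2/3)    [5 ≡ 2 mod 3]
  = (1/3)    [3 ≡ 3 mod 8 ⇒ (2/3) = -1]
  = 1    [(1/3) = 1]
The Legendre symbol is 1, so x^2 ≡ -16634 (mod 9461) has solution.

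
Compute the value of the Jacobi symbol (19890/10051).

1

(19890/10051)
  = (9839/10051)    [19890 ≡ 9839 mod 10051]
  = -(10051/9839)    [QR: both ≡ 3 mod 4, sign flips]
  = -(212/9839)    [10051 ≡ 212 mod 9839]
  = -(53/9839)    [9839 ≡ 7 mod 8 ⇒ (2/9839)^2 = +1]
  = -(9839/53)    [QR: 53 ≡ 1 mod 4, sign kept]
  = -(34/53)    [9839 ≡ 34 mod 53]
  = (17/53)    [53 ≡ 5 mod 8 ⇒ (2/53) = -1]
  = (53/17)    [QR: 17 ≡ 1 mod 4, sign kept]
  = (2/17)    [53 ≡ 2 mod 17]
  = (1/17)    [17 ≡ 1 mod 8 ⇒ (2/17) = +1]
  = 1    [(1/17) = 1]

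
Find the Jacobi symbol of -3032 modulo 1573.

1

Pull out -1: (-3032|1573) = (-1|1573)·(3032|1573). Since 1573 ≡ 1 (mod 4), (-1|1573) = +1. Now have (3032|1573).
Reduce the numerator: 3032 ≡ 1459 (mod 1573), so (3032|1573) = (1459|1573).
1573 ≡ 1 (mod 4), so quadratic reciprocity gives (1459|1573) = (1573|1459). Reduce: 1573 ≡ 114 (mod 1459). Now have (114|1459).
Factor out 2: 114 = 2·57. Since 1459 ≡ 3 (mod 8), (2|1459) = -1. Now have -(57|1459).
57 ≡ 1 (mod 4), so quadratic reciprocity gives (57|1459) = (1459|57). Reduce: 1459 ≡ 34 (mod 57). Now have -(34|57).
Factor out 2: 34 = 2·17. Since 57 ≡ 1 (mod 8), (2|57) = +1. Now have -(17|57).
17 ≡ 1 (mod 4), so quadratic reciprocity gives (17|57) = (57|17). Reduce: 57 ≡ 6 (mod 17). Now have -(6|17).
Factor out 2: 6 = 2·3. Since 17 ≡ 1 (mod 8), (2|17) = +1. Now have -(3|17).
17 ≡ 1 (mod 4), so quadratic reciprocity gives (3|17) = (17|3). Reduce: 17 ≡ 2 (mod 3). Now have -(2|3).
Factor out 2: 2 = 2. Since 3 ≡ 3 (mod 8), (2|3) = -1. Now have (1|3).
(1|3) = 1. Collecting the sign factors: 1.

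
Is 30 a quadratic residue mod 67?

no

Factor out 2: 30 = 2·15. Since 67 ≡ 3 (mod 8), (2/67) = -1. Now have -(15/67).
Both 15 ≡ 3 and 67 ≡ 3 (mod 4), so reciprocity gives (15/67) = -(67/15). Reduce: 67 ≡ 7 (mod 15). Now have (7/15).
Both 7 ≡ 3 and 15 ≡ 3 (mod 4), so reciprocity gives (7/15) = -(15/7). Reduce: 15 ≡ 1 (mod 7). Now have -(1/7).
(1/7) = 1. Collecting the sign factors: -1.
The Legendre symbol is -1, so x^2 ≡ 30 (mod 67) has no solution.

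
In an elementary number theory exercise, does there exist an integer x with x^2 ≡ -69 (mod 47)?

yes

(-69/47)
  = (25/47)    [-69 ≡ 25 mod 47]
  = (47/25)    [QR: 25 ≡ 1 mod 4, sign kept]
  = (22/25)    [47 ≡ 22 mod 25]
  = (11/25)    [25 ≡ 1 mod 8 ⇒ (2/25) = +1]
  = (25/11)    [QR: 25 ≡ 1 mod 4, sign kept]
  = (3/11)    [25 ≡ 3 mod 11]
  = -(11/3)    [QR: both ≡ 3 mod 4, sign flips]
  = -(2/3)    [11 ≡ 2 mod 3]
  = (1/3)    [3 ≡ 3 mod 8 ⇒ (2/3) = -1]
  = 1    [(1/3) = 1]
The Legendre symbol is 1, so x^2 ≡ -69 (mod 47) has solution.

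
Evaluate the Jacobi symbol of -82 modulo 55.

1

(-82 / 55)
  = (28 / 55)    [-82 ≡ 28 mod 55]
  = (7 / 55)    [55 ≡ 7 mod 8 ⇒ (2 / 55)^2 = +1]
  = -(55 / 7)    [QR: both ≡ 3 mod 4, sign flips]
  = -(6 / 7)    [55 ≡ 6 mod 7]
  = -(3 / 7)    [7 ≡ 7 mod 8 ⇒ (2 / 7) = +1]
  = (7 / 3)    [QR: both ≡ 3 mod 4, sign flips]
  = (1 / 3)    [7 ≡ 1 mod 3]
  = 1    [(1 / 3) = 1]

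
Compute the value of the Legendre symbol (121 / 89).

Reduce the numerator: 121 ≡ 32 (mod 89), so (121 / 89) = (32 / 89).
Factor out 2: 32 = 2^5. Since 89 ≡ 1 (mod 8), (2 / 89) = +1, and (2 / 89)^5 = +1. Now have (1 / 89).
(1 / 89) = 1. Collecting the sign factors: 1.

1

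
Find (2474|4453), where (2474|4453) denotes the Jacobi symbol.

1

(2474|4453)
  = -(1237|4453)    [4453 ≡ 5 mod 8 ⇒ (2|4453) = -1]
  = -(4453|1237)    [QR: 1237 ≡ 1 mod 4, sign kept]
  = -(742|1237)    [4453 ≡ 742 mod 1237]
  = (371|1237)    [1237 ≡ 5 mod 8 ⇒ (2|1237) = -1]
  = (1237|371)    [QR: 1237 ≡ 1 mod 4, sign kept]
  = (124|371)    [1237 ≡ 124 mod 371]
  = (31|371)    [371 ≡ 3 mod 8 ⇒ (2|371)^2 = +1]
  = -(371|31)    [QR: both ≡ 3 mod 4, sign flips]
  = -(30|31)    [371 ≡ 30 mod 31]
  = -(15|31)    [31 ≡ 7 mod 8 ⇒ (2|31) = +1]
  = (31|15)    [QR: both ≡ 3 mod 4, sign flips]
  = (1|15)    [31 ≡ 1 mod 15]
  = 1    [(1|15) = 1]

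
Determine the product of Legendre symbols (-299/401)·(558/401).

-1

By multiplicativity, (-299·558/401) = (-299/401)·(558/401).
First factor (-299/401):
Reduce the numerator: -299 ≡ 102 (mod 401), so (-299/401) = (102/401).
Factor out 2: 102 = 2·51. Since 401 ≡ 1 (mod 8), (2/401) = +1. Now have (51/401).
401 ≡ 1 (mod 4), so quadratic reciprocity gives (51/401) = (401/51). Reduce: 401 ≡ 44 (mod 51). Now have (44/51).
Factor out 2: 44 = 2^2·11. Since 51 ≡ 3 (mod 8), (2/51) = -1, and (2/51)^2 = +1. Now have (11/51).
Both 11 ≡ 3 and 51 ≡ 3 (mod 4), so reciprocity gives (11/51) = -(51/11). Reduce: 51 ≡ 7 (mod 11). Now have -(7/11).
Both 7 ≡ 3 and 11 ≡ 3 (mod 4), so reciprocity gives (7/11) = -(11/7). Reduce: 11 ≡ 4 (mod 7). Now have (4/7).
Factor out 2: 4 = 2^2. Since 7 ≡ 7 (mod 8), (2/7) = +1, and (2/7)^2 = +1. Now have (1/7).
(1/7) = 1. Collecting the sign factors: 1.
Second factor (558/401):
Reduce the numerator: 558 ≡ 157 (mod 401), so (558/401) = (157/401).
157 ≡ 1 (mod 4), so quadratic reciprocity gives (157/401) = (401/157). Reduce: 401 ≡ 87 (mod 157). Now have (87/157).
157 ≡ 1 (mod 4), so quadratic reciprocity gives (87/157) = (157/87). Reduce: 157 ≡ 70 (mod 87). Now have (70/87).
Factor out 2: 70 = 2·35. Since 87 ≡ 7 (mod 8), (2/87) = +1. Now have (35/87).
Both 35 ≡ 3 and 87 ≡ 3 (mod 4), so reciprocity gives (35/87) = -(87/35). Reduce: 87 ≡ 17 (mod 35). Now have -(17/35).
17 ≡ 1 (mod 4), so quadratic reciprocity gives (17/35) = (35/17). Reduce: 35 ≡ 1 (mod 17). Now have -(1/17).
(1/17) = 1. Collecting the sign factors: -1.
Product: (1)·(-1) = -1.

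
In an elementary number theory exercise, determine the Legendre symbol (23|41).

(23|41)
  = (41|23)    [QR: 41 ≡ 1 mod 4, sign kept]
  = (18|23)    [41 ≡ 18 mod 23]
  = (9|23)    [23 ≡ 7 mod 8 ⇒ (2|23) = +1]
  = (23|9)    [QR: 9 ≡ 1 mod 4, sign kept]
  = (5|9)    [23 ≡ 5 mod 9]
  = (9|5)    [QR: 5 ≡ 1 mod 4, sign kept]
  = (4|5)    [9 ≡ 4 mod 5]
  = (1|5)    [5 ≡ 5 mod 8 ⇒ (2|5)^2 = +1]
  = 1    [(1|5) = 1]

1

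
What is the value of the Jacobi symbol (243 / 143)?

1

(243 / 143)
  = (100 / 143)    [243 ≡ 100 mod 143]
  = (25 / 143)    [143 ≡ 7 mod 8 ⇒ (2 / 143)^2 = +1]
  = (143 / 25)    [QR: 25 ≡ 1 mod 4, sign kept]
  = (18 / 25)    [143 ≡ 18 mod 25]
  = (9 / 25)    [25 ≡ 1 mod 8 ⇒ (2 / 25) = +1]
  = (25 / 9)    [QR: 9 ≡ 1 mod 4, sign kept]
  = (7 / 9)    [25 ≡ 7 mod 9]
  = (9 / 7)    [QR: 9 ≡ 1 mod 4, sign kept]
  = (2 / 7)    [9 ≡ 2 mod 7]
  = (1 / 7)    [7 ≡ 7 mod 8 ⇒ (2 / 7) = +1]
  = 1    [(1 / 7) = 1]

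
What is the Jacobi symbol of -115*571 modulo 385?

By multiplicativity, (-115·571/385) = (-115/385)·(571/385).
First factor (-115/385):
Pull out -1: (-115/385) = (-1/385)·(115/385). Since 385 ≡ 1 (mod 4), (-1/385) = +1. Now have (115/385).
385 ≡ 1 (mod 4), so quadratic reciprocity gives (115/385) = (385/115). Reduce: 385 ≡ 40 (mod 115). Now have (40/115).
Factor out 2: 40 = 2^3·5. Since 115 ≡ 3 (mod 8), (2/115) = -1, and (2/115)^3 = -1. Now have -(5/115).
5 ≡ 1 (mod 4), so quadratic reciprocity gives (5/115) = (115/5). Reduce: 115 ≡ 0 (mod 5). Now have -(0/5).
The numerator is now 0 with denominator 5 > 1: the symbol is 0.
Second factor (571/385):
Reduce the numerator: 571 ≡ 186 (mod 385), so (571/385) = (186/385).
Factor out 2: 186 = 2·93. Since 385 ≡ 1 (mod 8), (2/385) = +1. Now have (93/385).
93 ≡ 1 (mod 4), so quadratic reciprocity gives (93/385) = (385/93). Reduce: 385 ≡ 13 (mod 93). Now have (13/93).
13 ≡ 1 (mod 4), so quadratic reciprocity gives (13/93) = (93/13). Reduce: 93 ≡ 2 (mod 13). Now have (2/13).
Factor out 2: 2 = 2. Since 13 ≡ 5 (mod 8), (2/13) = -1. Now have -(1/13).
(1/13) = 1. Collecting the sign factors: -1.
Product: (0)·(-1) = 0.

0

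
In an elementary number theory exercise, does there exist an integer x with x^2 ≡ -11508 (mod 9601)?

yes

Reduce the numerator: -11508 ≡ 7694 (mod 9601), so (-11508/9601) = (7694/9601).
Factor out 2: 7694 = 2·3847. Since 9601 ≡ 1 (mod 8), (2/9601) = +1. Now have (3847/9601).
9601 ≡ 1 (mod 4), so quadratic reciprocity gives (3847/9601) = (9601/3847). Reduce: 9601 ≡ 1907 (mod 3847). Now have (1907/3847).
Both 1907 ≡ 3 and 3847 ≡ 3 (mod 4), so reciprocity gives (1907/3847) = -(3847/1907). Reduce: 3847 ≡ 33 (mod 1907). Now have -(33/1907).
33 ≡ 1 (mod 4), so quadratic reciprocity gives (33/1907) = (1907/33). Reduce: 1907 ≡ 26 (mod 33). Now have -(26/33).
Factor out 2: 26 = 2·13. Since 33 ≡ 1 (mod 8), (2/33) = +1. Now have -(13/33).
13 ≡ 1 (mod 4), so quadratic reciprocity gives (13/33) = (33/13). Reduce: 33 ≡ 7 (mod 13). Now have -(7/13).
13 ≡ 1 (mod 4), so quadratic reciprocity gives (7/13) = (13/7). Reduce: 13 ≡ 6 (mod 7). Now have -(6/7).
Factor out 2: 6 = 2·3. Since 7 ≡ 7 (mod 8), (2/7) = +1. Now have -(3/7).
Both 3 ≡ 3 and 7 ≡ 3 (mod 4), so reciprocity gives (3/7) = -(7/3). Reduce: 7 ≡ 1 (mod 3). Now have (1/3).
(1/3) = 1. Collecting the sign factors: 1.
(-11508/9601) = 1, and 9601 is prime, so -11508 is a quadratic residue mod 9601.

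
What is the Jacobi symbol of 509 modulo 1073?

509 ≡ 1 (mod 4), so quadratic reciprocity gives (509/1073) = (1073/509). Reduce: 1073 ≡ 55 (mod 509). Now have (55/509).
509 ≡ 1 (mod 4), so quadratic reciprocity gives (55/509) = (509/55). Reduce: 509 ≡ 14 (mod 55). Now have (14/55).
Factor out 2: 14 = 2·7. Since 55 ≡ 7 (mod 8), (2/55) = +1. Now have (7/55).
Both 7 ≡ 3 and 55 ≡ 3 (mod 4), so reciprocity gives (7/55) = -(55/7). Reduce: 55 ≡ 6 (mod 7). Now have -(6/7).
Factor out 2: 6 = 2·3. Since 7 ≡ 7 (mod 8), (2/7) = +1. Now have -(3/7).
Both 3 ≡ 3 and 7 ≡ 3 (mod 4), so reciprocity gives (3/7) = -(7/3). Reduce: 7 ≡ 1 (mod 3). Now have (1/3).
(1/3) = 1. Collecting the sign factors: 1.

1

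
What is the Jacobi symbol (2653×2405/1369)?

0

By multiplicativity, (2653·2405/1369) = (2653/1369)·(2405/1369).
First factor (2653/1369):
Reduce the numerator: 2653 ≡ 1284 (mod 1369), so (2653/1369) = (1284/1369).
Factor out 2: 1284 = 2^2·321. Since 1369 ≡ 1 (mod 8), (2/1369) = +1, and (2/1369)^2 = +1. Now have (321/1369).
321 ≡ 1 (mod 4), so quadratic reciprocity gives (321/1369) = (1369/321). Reduce: 1369 ≡ 85 (mod 321). Now have (85/321).
85 ≡ 1 (mod 4), so quadratic reciprocity gives (85/321) = (321/85). Reduce: 321 ≡ 66 (mod 85). Now have (66/85).
Factor out 2: 66 = 2·33. Since 85 ≡ 5 (mod 8), (2/85) = -1. Now have -(33/85).
33 ≡ 1 (mod 4), so quadratic reciprocity gives (33/85) = (85/33). Reduce: 85 ≡ 19 (mod 33). Now have -(19/33).
33 ≡ 1 (mod 4), so quadratic reciprocity gives (19/33) = (33/19). Reduce: 33 ≡ 14 (mod 19). Now have -(14/19).
Factor out 2: 14 = 2·7. Since 19 ≡ 3 (mod 8), (2/19) = -1. Now have (7/19).
Both 7 ≡ 3 and 19 ≡ 3 (mod 4), so reciprocity gives (7/19) = -(19/7). Reduce: 19 ≡ 5 (mod 7). Now have -(5/7).
5 ≡ 1 (mod 4), so quadratic reciprocity gives (5/7) = (7/5). Reduce: 7 ≡ 2 (mod 5). Now have -(2/5).
Factor out 2: 2 = 2. Since 5 ≡ 5 (mod 8), (2/5) = -1. Now have (1/5).
(1/5) = 1. Collecting the sign factors: 1.
Second factor (2405/1369):
Reduce the numerator: 2405 ≡ 1036 (mod 1369), so (2405/1369) = (1036/1369).
Factor out 2: 1036 = 2^2·259. Since 1369 ≡ 1 (mod 8), (2/1369) = +1, and (2/1369)^2 = +1. Now have (259/1369).
1369 ≡ 1 (mod 4), so quadratic reciprocity gives (259/1369) = (1369/259). Reduce: 1369 ≡ 74 (mod 259). Now have (74/259).
Factor out 2: 74 = 2·37. Since 259 ≡ 3 (mod 8), (2/259) = -1. Now have -(37/259).
37 ≡ 1 (mod 4), so quadratic reciprocity gives (37/259) = (259/37). Reduce: 259 ≡ 0 (mod 37). Now have -(0/37).
The numerator is now 0 with denominator 37 > 1: the symbol is 0.
Product: (1)·(0) = 0.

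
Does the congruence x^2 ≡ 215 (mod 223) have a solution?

(215/223)
  = -(223/215)    [QR: both ≡ 3 mod 4, sign flips]
  = -(8/215)    [223 ≡ 8 mod 215]
  = -(1/215)    [215 ≡ 7 mod 8 ⇒ (2/215)^3 = +1]
  = -1    [(1/215) = 1]
(215/223) = -1, and 223 is prime, so 215 is not a quadratic residue mod 223.

no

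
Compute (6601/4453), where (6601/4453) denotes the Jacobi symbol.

Reduce the numerator: 6601 ≡ 2148 (mod 4453), so (6601/4453) = (2148/4453).
Factor out 2: 2148 = 2^2·537. Since 4453 ≡ 5 (mod 8), (2/4453) = -1, and (2/4453)^2 = +1. Now have (537/4453).
537 ≡ 1 (mod 4), so quadratic reciprocity gives (537/4453) = (4453/537). Reduce: 4453 ≡ 157 (mod 537). Now have (157/537).
157 ≡ 1 (mod 4), so quadratic reciprocity gives (157/537) = (537/157). Reduce: 537 ≡ 66 (mod 157). Now have (66/157).
Factor out 2: 66 = 2·33. Since 157 ≡ 5 (mod 8), (2/157) = -1. Now have -(33/157).
33 ≡ 1 (mod 4), so quadratic reciprocity gives (33/157) = (157/33). Reduce: 157 ≡ 25 (mod 33). Now have -(25/33).
25 ≡ 1 (mod 4), so quadratic reciprocity gives (25/33) = (33/25). Reduce: 33 ≡ 8 (mod 25). Now have -(8/25).
Factor out 2: 8 = 2^3. Since 25 ≡ 1 (mod 8), (2/25) = +1, and (2/25)^3 = +1. Now have -(1/25).
(1/25) = 1. Collecting the sign factors: -1.

-1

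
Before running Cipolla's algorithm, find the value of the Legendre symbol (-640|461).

Pull out -1: (-640|461) = (-1|461)·(640|461). Since 461 ≡ 1 (mod 4), (-1|461) = +1. Now have (640|461).
Reduce the numerator: 640 ≡ 179 (mod 461), so (640|461) = (179|461).
461 ≡ 1 (mod 4), so quadratic reciprocity gives (179|461) = (461|179). Reduce: 461 ≡ 103 (mod 179). Now have (103|179).
Both 103 ≡ 3 and 179 ≡ 3 (mod 4), so reciprocity gives (103|179) = -(179|103). Reduce: 179 ≡ 76 (mod 103). Now have -(76|103).
Factor out 2: 76 = 2^2·19. Since 103 ≡ 7 (mod 8), (2|103) = +1, and (2|103)^2 = +1. Now have -(19|103).
Both 19 ≡ 3 and 103 ≡ 3 (mod 4), so reciprocity gives (19|103) = -(103|19). Reduce: 103 ≡ 8 (mod 19). Now have (8|19).
Factor out 2: 8 = 2^3. Since 19 ≡ 3 (mod 8), (2|19) = -1, and (2|19)^3 = -1. Now have -(1|19).
(1|19) = 1. Collecting the sign factors: -1.

-1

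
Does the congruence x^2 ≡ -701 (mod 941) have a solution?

(-701/941)
  = (701/941)    [941 ≡ 1 mod 4 ⇒ (-1/941) = +1]
  = (941/701)    [QR: 701 ≡ 1 mod 4, sign kept]
  = (240/701)    [941 ≡ 240 mod 701]
  = (15/701)    [701 ≡ 5 mod 8 ⇒ (2/701)^4 = +1]
  = (701/15)    [QR: 701 ≡ 1 mod 4, sign kept]
  = (11/15)    [701 ≡ 11 mod 15]
  = -(15/11)    [QR: both ≡ 3 mod 4, sign flips]
  = -(4/11)    [15 ≡ 4 mod 11]
  = -(1/11)    [11 ≡ 3 mod 8 ⇒ (2/11)^2 = +1]
  = -1    [(1/11) = 1]
The Legendre symbol is -1, so x^2 ≡ -701 (mod 941) has no solution.

no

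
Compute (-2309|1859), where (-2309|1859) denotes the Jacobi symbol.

Reduce the numerator: -2309 ≡ 1409 (mod 1859), so (-2309|1859) = (1409|1859).
1409 ≡ 1 (mod 4), so quadratic reciprocity gives (1409|1859) = (1859|1409). Reduce: 1859 ≡ 450 (mod 1409). Now have (450|1409).
Factor out 2: 450 = 2·225. Since 1409 ≡ 1 (mod 8), (2|1409) = +1. Now have (225|1409).
225 ≡ 1 (mod 4), so quadratic reciprocity gives (225|1409) = (1409|225). Reduce: 1409 ≡ 59 (mod 225). Now have (59|225).
225 ≡ 1 (mod 4), so quadratic reciprocity gives (59|225) = (225|59). Reduce: 225 ≡ 48 (mod 59). Now have (48|59).
Factor out 2: 48 = 2^4·3. Since 59 ≡ 3 (mod 8), (2|59) = -1, and (2|59)^4 = +1. Now have (3|59).
Both 3 ≡ 3 and 59 ≡ 3 (mod 4), so reciprocity gives (3|59) = -(59|3). Reduce: 59 ≡ 2 (mod 3). Now have -(2|3).
Factor out 2: 2 = 2. Since 3 ≡ 3 (mod 8), (2|3) = -1. Now have (1|3).
(1|3) = 1. Collecting the sign factors: 1.

1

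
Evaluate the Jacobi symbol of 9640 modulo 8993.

Reduce the numerator: 9640 ≡ 647 (mod 8993), so (9640|8993) = (647|8993).
8993 ≡ 1 (mod 4), so quadratic reciprocity gives (647|8993) = (8993|647). Reduce: 8993 ≡ 582 (mod 647). Now have (582|647).
Factor out 2: 582 = 2·291. Since 647 ≡ 7 (mod 8), (2|647) = +1. Now have (291|647).
Both 291 ≡ 3 and 647 ≡ 3 (mod 4), so reciprocity gives (291|647) = -(647|291). Reduce: 647 ≡ 65 (mod 291). Now have -(65|291).
65 ≡ 1 (mod 4), so quadratic reciprocity gives (65|291) = (291|65). Reduce: 291 ≡ 31 (mod 65). Now have -(31|65).
65 ≡ 1 (mod 4), so quadratic reciprocity gives (31|65) = (65|31). Reduce: 65 ≡ 3 (mod 31). Now have -(3|31).
Both 3 ≡ 3 and 31 ≡ 3 (mod 4), so reciprocity gives (3|31) = -(31|3). Reduce: 31 ≡ 1 (mod 3). Now have (1|3).
(1|3) = 1. Collecting the sign factors: 1.

1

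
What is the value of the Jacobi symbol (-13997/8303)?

-1

(-13997/8303)
  = (2609/8303)    [-13997 ≡ 2609 mod 8303]
  = (8303/2609)    [QR: 2609 ≡ 1 mod 4, sign kept]
  = (476/2609)    [8303 ≡ 476 mod 2609]
  = (119/2609)    [2609 ≡ 1 mod 8 ⇒ (2/2609)^2 = +1]
  = (2609/119)    [QR: 2609 ≡ 1 mod 4, sign kept]
  = (110/119)    [2609 ≡ 110 mod 119]
  = (55/119)    [119 ≡ 7 mod 8 ⇒ (2/119) = +1]
  = -(119/55)    [QR: both ≡ 3 mod 4, sign flips]
  = -(9/55)    [119 ≡ 9 mod 55]
  = -(55/9)    [QR: 9 ≡ 1 mod 4, sign kept]
  = -(1/9)    [55 ≡ 1 mod 9]
  = -1    [(1/9) = 1]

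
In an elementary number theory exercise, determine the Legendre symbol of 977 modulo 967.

-1

(977/967)
  = (10/967)    [977 ≡ 10 mod 967]
  = (5/967)    [967 ≡ 7 mod 8 ⇒ (2/967) = +1]
  = (967/5)    [QR: 5 ≡ 1 mod 4, sign kept]
  = (2/5)    [967 ≡ 2 mod 5]
  = -(1/5)    [5 ≡ 5 mod 8 ⇒ (2/5) = -1]
  = -1    [(1/5) = 1]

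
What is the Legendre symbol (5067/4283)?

1

(5067/4283)
  = (784/4283)    [5067 ≡ 784 mod 4283]
  = (49/4283)    [4283 ≡ 3 mod 8 ⇒ (2/4283)^4 = +1]
  = (4283/49)    [QR: 49 ≡ 1 mod 4, sign kept]
  = (20/49)    [4283 ≡ 20 mod 49]
  = (5/49)    [49 ≡ 1 mod 8 ⇒ (2/49)^2 = +1]
  = (49/5)    [QR: 5 ≡ 1 mod 4, sign kept]
  = (4/5)    [49 ≡ 4 mod 5]
  = (1/5)    [5 ≡ 5 mod 8 ⇒ (2/5)^2 = +1]
  = 1    [(1/5) = 1]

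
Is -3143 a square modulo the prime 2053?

(-3143|2053)
  = (963|2053)    [-3143 ≡ 963 mod 2053]
  = (2053|963)    [QR: 2053 ≡ 1 mod 4, sign kept]
  = (127|963)    [2053 ≡ 127 mod 963]
  = -(963|127)    [QR: both ≡ 3 mod 4, sign flips]
  = -(74|127)    [963 ≡ 74 mod 127]
  = -(37|127)    [127 ≡ 7 mod 8 ⇒ (2|127) = +1]
  = -(127|37)    [QR: 37 ≡ 1 mod 4, sign kept]
  = -(16|37)    [127 ≡ 16 mod 37]
  = -(1|37)    [37 ≡ 5 mod 8 ⇒ (2|37)^4 = +1]
  = -1    [(1|37) = 1]
(-3143|2053) = -1, and 2053 is prime, so -3143 is not a quadratic residue mod 2053.

no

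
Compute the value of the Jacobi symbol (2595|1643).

Reduce the numerator: 2595 ≡ 952 (mod 1643), so (2595|1643) = (952|1643).
Factor out 2: 952 = 2^3·119. Since 1643 ≡ 3 (mod 8), (2|1643) = -1, and (2|1643)^3 = -1. Now have -(119|1643).
Both 119 ≡ 3 and 1643 ≡ 3 (mod 4), so reciprocity gives (119|1643) = -(1643|119). Reduce: 1643 ≡ 96 (mod 119). Now have (96|119).
Factor out 2: 96 = 2^5·3. Since 119 ≡ 7 (mod 8), (2|119) = +1, and (2|119)^5 = +1. Now have (3|119).
Both 3 ≡ 3 and 119 ≡ 3 (mod 4), so reciprocity gives (3|119) = -(119|3). Reduce: 119 ≡ 2 (mod 3). Now have -(2|3).
Factor out 2: 2 = 2. Since 3 ≡ 3 (mod 8), (2|3) = -1. Now have (1|3).
(1|3) = 1. Collecting the sign factors: 1.

1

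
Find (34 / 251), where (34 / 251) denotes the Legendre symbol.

(34 / 251)
  = -(17 / 251)    [251 ≡ 3 mod 8 ⇒ (2 / 251) = -1]
  = -(251 / 17)    [QR: 17 ≡ 1 mod 4, sign kept]
  = -(13 / 17)    [251 ≡ 13 mod 17]
  = -(17 / 13)    [QR: 13 ≡ 1 mod 4, sign kept]
  = -(4 / 13)    [17 ≡ 4 mod 13]
  = -(1 / 13)    [13 ≡ 5 mod 8 ⇒ (2 / 13)^2 = +1]
  = -1    [(1 / 13) = 1]

-1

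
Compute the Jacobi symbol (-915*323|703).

By multiplicativity, (-915·323|703) = (-915|703)·(323|703).
First factor (-915|703):
Reduce the numerator: -915 ≡ 491 (mod 703), so (-915|703) = (491|703).
Both 491 ≡ 3 and 703 ≡ 3 (mod 4), so reciprocity gives (491|703) = -(703|491). Reduce: 703 ≡ 212 (mod 491). Now have -(212|491).
Factor out 2: 212 = 2^2·53. Since 491 ≡ 3 (mod 8), (2|491) = -1, and (2|491)^2 = +1. Now have -(53|491).
53 ≡ 1 (mod 4), so quadratic reciprocity gives (53|491) = (491|53). Reduce: 491 ≡ 14 (mod 53). Now have -(14|53).
Factor out 2: 14 = 2·7. Since 53 ≡ 5 (mod 8), (2|53) = -1. Now have (7|53).
53 ≡ 1 (mod 4), so quadratic reciprocity gives (7|53) = (53|7). Reduce: 53 ≡ 4 (mod 7). Now have (4|7).
Factor out 2: 4 = 2^2. Since 7 ≡ 7 (mod 8), (2|7) = +1, and (2|7)^2 = +1. Now have (1|7).
(1|7) = 1. Collecting the sign factors: 1.
Second factor (323|703):
Both 323 ≡ 3 and 703 ≡ 3 (mod 4), so reciprocity gives (323|703) = -(703|323). Reduce: 703 ≡ 57 (mod 323). Now have -(57|323).
57 ≡ 1 (mod 4), so quadratic reciprocity gives (57|323) = (323|57). Reduce: 323 ≡ 38 (mod 57). Now have -(38|57).
Factor out 2: 38 = 2·19. Since 57 ≡ 1 (mod 8), (2|57) = +1. Now have -(19|57).
57 ≡ 1 (mod 4), so quadratic reciprocity gives (19|57) = (57|19). Reduce: 57 ≡ 0 (mod 19). Now have -(0|19).
The numerator is now 0 with denominator 19 > 1: the symbol is 0.
Product: (1)·(0) = 0.

0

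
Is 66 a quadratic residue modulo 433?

Factor out 2: 66 = 2·33. Since 433 ≡ 1 (mod 8), (2|433) = +1. Now have (33|433).
33 ≡ 1 (mod 4), so quadratic reciprocity gives (33|433) = (433|33). Reduce: 433 ≡ 4 (mod 33). Now have (4|33).
Factor out 2: 4 = 2^2. Since 33 ≡ 1 (mod 8), (2|33) = +1, and (2|33)^2 = +1. Now have (1|33).
(1|33) = 1. Collecting the sign factors: 1.
The Legendre symbol is 1, so x^2 ≡ 66 (mod 433) has solution.

yes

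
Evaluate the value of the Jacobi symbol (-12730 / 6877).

1

(-12730 / 6877)
  = (12730 / 6877)    [6877 ≡ 1 mod 4 ⇒ (-1 / 6877) = +1]
  = (5853 / 6877)    [12730 ≡ 5853 mod 6877]
  = (6877 / 5853)    [QR: 5853 ≡ 1 mod 4, sign kept]
  = (1024 / 5853)    [6877 ≡ 1024 mod 5853]
  = (1 / 5853)    [5853 ≡ 5 mod 8 ⇒ (2 / 5853)^10 = +1]
  = 1    [(1 / 5853) = 1]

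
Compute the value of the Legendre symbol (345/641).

345 ≡ 1 (mod 4), so quadratic reciprocity gives (345/641) = (641/345). Reduce: 641 ≡ 296 (mod 345). Now have (296/345).
Factor out 2: 296 = 2^3·37. Since 345 ≡ 1 (mod 8), (2/345) = +1, and (2/345)^3 = +1. Now have (37/345).
37 ≡ 1 (mod 4), so quadratic reciprocity gives (37/345) = (345/37). Reduce: 345 ≡ 12 (mod 37). Now have (12/37).
Factor out 2: 12 = 2^2·3. Since 37 ≡ 5 (mod 8), (2/37) = -1, and (2/37)^2 = +1. Now have (3/37).
37 ≡ 1 (mod 4), so quadratic reciprocity gives (3/37) = (37/3). Reduce: 37 ≡ 1 (mod 3). Now have (1/3).
(1/3) = 1. Collecting the sign factors: 1.

1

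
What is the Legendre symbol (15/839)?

(15/839)
  = -(839/15)    [QR: both ≡ 3 mod 4, sign flips]
  = -(14/15)    [839 ≡ 14 mod 15]
  = -(7/15)    [15 ≡ 7 mod 8 ⇒ (2/15) = +1]
  = (15/7)    [QR: both ≡ 3 mod 4, sign flips]
  = (1/7)    [15 ≡ 1 mod 7]
  = 1    [(1/7) = 1]

1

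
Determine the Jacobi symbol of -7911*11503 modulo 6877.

1

By multiplicativity, (-7911·11503/6877) = (-7911/6877)·(11503/6877).
First factor (-7911/6877):
(-7911/6877)
  = (7911/6877)    [6877 ≡ 1 mod 4 ⇒ (-1/6877) = +1]
  = (1034/6877)    [7911 ≡ 1034 mod 6877]
  = -(517/6877)    [6877 ≡ 5 mod 8 ⇒ (2/6877) = -1]
  = -(6877/517)    [QR: 517 ≡ 1 mod 4, sign kept]
  = -(156/517)    [6877 ≡ 156 mod 517]
  = -(39/517)    [517 ≡ 5 mod 8 ⇒ (2/517)^2 = +1]
  = -(517/39)    [QR: 517 ≡ 1 mod 4, sign kept]
  = -(10/39)    [517 ≡ 10 mod 39]
  = -(5/39)    [39 ≡ 7 mod 8 ⇒ (2/39) = +1]
  = -(39/5)    [QR: 5 ≡ 1 mod 4, sign kept]
  = -(4/5)    [39 ≡ 4 mod 5]
  = -(1/5)    [5 ≡ 5 mod 8 ⇒ (2/5)^2 = +1]
  = -1    [(1/5) = 1]
Second factor (11503/6877):
(11503/6877)
  = (4626/6877)    [11503 ≡ 4626 mod 6877]
  = -(2313/6877)    [6877 ≡ 5 mod 8 ⇒ (2/6877) = -1]
  = -(6877/2313)    [QR: 2313 ≡ 1 mod 4, sign kept]
  = -(2251/2313)    [6877 ≡ 2251 mod 2313]
  = -(2313/2251)    [QR: 2313 ≡ 1 mod 4, sign kept]
  = -(62/2251)    [2313 ≡ 62 mod 2251]
  = (31/2251)    [2251 ≡ 3 mod 8 ⇒ (2/2251) = -1]
  = -(2251/31)    [QR: both ≡ 3 mod 4, sign flips]
  = -(19/31)    [2251 ≡ 19 mod 31]
  = (31/19)    [QR: both ≡ 3 mod 4, sign flips]
  = (12/19)    [31 ≡ 12 mod 19]
  = (3/19)    [19 ≡ 3 mod 8 ⇒ (2/19)^2 = +1]
  = -(19/3)    [QR: both ≡ 3 mod 4, sign flips]
  = -(1/3)    [19 ≡ 1 mod 3]
  = -1    [(1/3) = 1]
Product: (-1)·(-1) = 1.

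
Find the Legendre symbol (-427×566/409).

-1

By multiplicativity, (-427·566/409) = (-427/409)·(566/409).
First factor (-427/409):
Reduce the numerator: -427 ≡ 391 (mod 409), so (-427/409) = (391/409).
409 ≡ 1 (mod 4), so quadratic reciprocity gives (391/409) = (409/391). Reduce: 409 ≡ 18 (mod 391). Now have (18/391).
Factor out 2: 18 = 2·9. Since 391 ≡ 7 (mod 8), (2/391) = +1. Now have (9/391).
9 ≡ 1 (mod 4), so quadratic reciprocity gives (9/391) = (391/9). Reduce: 391 ≡ 4 (mod 9). Now have (4/9).
Factor out 2: 4 = 2^2. Since 9 ≡ 1 (mod 8), (2/9) = +1, and (2/9)^2 = +1. Now have (1/9).
(1/9) = 1. Collecting the sign factors: 1.
Second factor (566/409):
Reduce the numerator: 566 ≡ 157 (mod 409), so (566/409) = (157/409).
157 ≡ 1 (mod 4), so quadratic reciprocity gives (157/409) = (409/157). Reduce: 409 ≡ 95 (mod 157). Now have (95/157).
157 ≡ 1 (mod 4), so quadratic reciprocity gives (95/157) = (157/95). Reduce: 157 ≡ 62 (mod 95). Now have (62/95).
Factor out 2: 62 = 2·31. Since 95 ≡ 7 (mod 8), (2/95) = +1. Now have (31/95).
Both 31 ≡ 3 and 95 ≡ 3 (mod 4), so reciprocity gives (31/95) = -(95/31). Reduce: 95 ≡ 2 (mod 31). Now have -(2/31).
Factor out 2: 2 = 2. Since 31 ≡ 7 (mod 8), (2/31) = +1. Now have -(1/31).
(1/31) = 1. Collecting the sign factors: -1.
Product: (1)·(-1) = -1.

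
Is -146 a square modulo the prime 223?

(-146/223)
  = (77/223)    [-146 ≡ 77 mod 223]
  = (223/77)    [QR: 77 ≡ 1 mod 4, sign kept]
  = (69/77)    [223 ≡ 69 mod 77]
  = (77/69)    [QR: 69 ≡ 1 mod 4, sign kept]
  = (8/69)    [77 ≡ 8 mod 69]
  = -(1/69)    [69 ≡ 5 mod 8 ⇒ (2/69)^3 = -1]
  = -1    [(1/69) = 1]
The Legendre symbol is -1, so x^2 ≡ -146 (mod 223) has no solution.

no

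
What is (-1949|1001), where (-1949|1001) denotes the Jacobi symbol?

1

Reduce the numerator: -1949 ≡ 53 (mod 1001), so (-1949|1001) = (53|1001).
53 ≡ 1 (mod 4), so quadratic reciprocity gives (53|1001) = (1001|53). Reduce: 1001 ≡ 47 (mod 53). Now have (47|53).
53 ≡ 1 (mod 4), so quadratic reciprocity gives (47|53) = (53|47). Reduce: 53 ≡ 6 (mod 47). Now have (6|47).
Factor out 2: 6 = 2·3. Since 47 ≡ 7 (mod 8), (2|47) = +1. Now have (3|47).
Both 3 ≡ 3 and 47 ≡ 3 (mod 4), so reciprocity gives (3|47) = -(47|3). Reduce: 47 ≡ 2 (mod 3). Now have -(2|3).
Factor out 2: 2 = 2. Since 3 ≡ 3 (mod 8), (2|3) = -1. Now have (1|3).
(1|3) = 1. Collecting the sign factors: 1.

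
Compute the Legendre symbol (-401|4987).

-1

(-401|4987)
  = -(401|4987)    [4987 ≡ 3 mod 4 ⇒ (-1|4987) = -1]
  = -(4987|401)    [QR: 401 ≡ 1 mod 4, sign kept]
  = -(175|401)    [4987 ≡ 175 mod 401]
  = -(401|175)    [QR: 401 ≡ 1 mod 4, sign kept]
  = -(51|175)    [401 ≡ 51 mod 175]
  = (175|51)    [QR: both ≡ 3 mod 4, sign flips]
  = (22|51)    [175 ≡ 22 mod 51]
  = -(11|51)    [51 ≡ 3 mod 8 ⇒ (2|51) = -1]
  = (51|11)    [QR: both ≡ 3 mod 4, sign flips]
  = (7|11)    [51 ≡ 7 mod 11]
  = -(11|7)    [QR: both ≡ 3 mod 4, sign flips]
  = -(4|7)    [11 ≡ 4 mod 7]
  = -(1|7)    [7 ≡ 7 mod 8 ⇒ (2|7)^2 = +1]
  = -1    [(1|7) = 1]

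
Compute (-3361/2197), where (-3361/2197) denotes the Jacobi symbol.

Reduce the numerator: -3361 ≡ 1033 (mod 2197), so (-3361/2197) = (1033/2197).
1033 ≡ 1 (mod 4), so quadratic reciprocity gives (1033/2197) = (2197/1033). Reduce: 2197 ≡ 131 (mod 1033). Now have (131/1033).
1033 ≡ 1 (mod 4), so quadratic reciprocity gives (131/1033) = (1033/131). Reduce: 1033 ≡ 116 (mod 131). Now have (116/131).
Factor out 2: 116 = 2^2·29. Since 131 ≡ 3 (mod 8), (2/131) = -1, and (2/131)^2 = +1. Now have (29/131).
29 ≡ 1 (mod 4), so quadratic reciprocity gives (29/131) = (131/29). Reduce: 131 ≡ 15 (mod 29). Now have (15/29).
29 ≡ 1 (mod 4), so quadratic reciprocity gives (15/29) = (29/15). Reduce: 29 ≡ 14 (mod 15). Now have (14/15).
Factor out 2: 14 = 2·7. Since 15 ≡ 7 (mod 8), (2/15) = +1. Now have (7/15).
Both 7 ≡ 3 and 15 ≡ 3 (mod 4), so reciprocity gives (7/15) = -(15/7). Reduce: 15 ≡ 1 (mod 7). Now have -(1/7).
(1/7) = 1. Collecting the sign factors: -1.

-1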